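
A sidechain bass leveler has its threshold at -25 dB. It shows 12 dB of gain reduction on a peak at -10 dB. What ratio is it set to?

Input overshoot = -10 − (-25) = 15 dB.
Output overshoot = 15 − 12 = 3 dB.
Ratio = input overshoot / output overshoot = 15 / 3 = 5.

5:1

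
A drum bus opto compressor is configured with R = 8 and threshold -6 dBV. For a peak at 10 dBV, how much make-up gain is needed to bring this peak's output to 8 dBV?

Without make-up, output = threshold + overshoot/8 = -6 + 2 = -4 dBV.
Gap to target: 12 dB.

12 dB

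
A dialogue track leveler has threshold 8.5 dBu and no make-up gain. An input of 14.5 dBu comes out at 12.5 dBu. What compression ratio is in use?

Input overshoot = 14.5 − 8.5 = 6 dB; output overshoot = 12.5 − 8.5 = 4 dB.
Ratio = 6 / 4 = 1.5.

1.5:1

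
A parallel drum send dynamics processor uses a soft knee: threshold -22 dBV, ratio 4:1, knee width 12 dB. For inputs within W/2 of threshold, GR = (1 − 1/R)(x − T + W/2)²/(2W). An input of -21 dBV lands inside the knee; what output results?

-22.53125 dBV

x − T + W/2 = -21 − (-22) + 6 = 7.
GR = (1 − 1/4) × 7² / 24 = 0.75 × 49 / 24 = 1.53125 dB.
Output = -21 − 1.53125 = -22.53125 dBV.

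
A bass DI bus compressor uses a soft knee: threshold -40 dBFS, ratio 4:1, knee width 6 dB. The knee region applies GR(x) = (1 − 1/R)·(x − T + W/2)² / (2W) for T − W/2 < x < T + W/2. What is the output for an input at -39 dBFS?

-40 dBFS

x − T + W/2 = -39 − (-40) + 3 = 4.
GR = (1 − 1/4) × 4² / 12 = 0.75 × 16 / 12 = 1 dB.
Output = -39 − 1 = -40 dBFS.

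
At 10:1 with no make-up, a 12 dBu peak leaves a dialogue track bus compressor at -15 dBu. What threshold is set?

-18 dBu

Input is 30 dB above T (since output overshoot × R = input overshoot: (-15 − T)·10 = 12 − T gives T = -18 dBu).
Check: -18 + (12 − (-18))/10 = -18 + 3 = -15 dBu. ✓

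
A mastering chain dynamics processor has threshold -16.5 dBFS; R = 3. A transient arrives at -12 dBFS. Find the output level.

-15 dBFS

-12 dBFS sits 4.5 dB over threshold.
The 4.5 dB excess becomes 1.5 dB after 3:1 reduction.
Output = -16.5 + 1.5 = -15 dBFS.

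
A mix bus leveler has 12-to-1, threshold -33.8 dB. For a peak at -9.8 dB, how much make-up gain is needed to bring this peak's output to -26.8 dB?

5 dB

Overshoot 24 dB → 24/12 = 2 dB after compression, so the compressed level is -33.8 + 2 = -31.8 dB.
Make-up = target − compressed = -26.8 − (-31.8) = 5 dB.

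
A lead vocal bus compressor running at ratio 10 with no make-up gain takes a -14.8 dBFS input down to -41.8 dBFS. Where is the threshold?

-44.8 dBFS

Let T be the threshold. Output overshoot = (input overshoot)/R, so -41.8 − T = (-14.8 − T)/10.
10·(-41.8 − T) = -14.8 − T → 9·T = -418 − (-14.8) = -403.2.
T = -403.2/9 = -44.8 dBFS.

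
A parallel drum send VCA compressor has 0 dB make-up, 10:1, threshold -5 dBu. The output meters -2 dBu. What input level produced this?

The compressed level sits -2 − (-5) = 3 dB over threshold.
Undo the ratio: input overshoot = 3 × 10 = 30 dB, giving input = 25 dBu.

25 dBu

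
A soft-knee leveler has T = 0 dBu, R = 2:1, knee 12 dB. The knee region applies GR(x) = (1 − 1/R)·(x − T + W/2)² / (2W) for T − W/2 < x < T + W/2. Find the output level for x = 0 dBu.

-0.75 dBu

x − T + W/2 = 0 − 0 + 6 = 6.
GR = (1 − 1/2) × 6² / 24 = 0.5 × 36 / 24 = 0.75 dB.
Output = 0 − 0.75 = -0.75 dBu.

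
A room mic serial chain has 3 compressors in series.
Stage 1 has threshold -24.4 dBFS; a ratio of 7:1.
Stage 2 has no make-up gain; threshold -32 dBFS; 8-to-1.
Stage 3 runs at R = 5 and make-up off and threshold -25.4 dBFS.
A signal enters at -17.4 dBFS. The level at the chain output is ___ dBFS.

-30.925 dBFS

Stage 1: -17.4 dBFS is 7 dB over -24.4 dBFS; at 7:1 that becomes 1 dB over, giving -23.4 dBFS.
Stage 2: 8.6 dB above -32 dBFS, reduced 8:1 to 1.075 dB above → -30.925 dBFS.
Stage 3: -30.925 dBFS ≤ -25.4 dBFS, so stage 3 doesn't engage; output -30.925 dBFS.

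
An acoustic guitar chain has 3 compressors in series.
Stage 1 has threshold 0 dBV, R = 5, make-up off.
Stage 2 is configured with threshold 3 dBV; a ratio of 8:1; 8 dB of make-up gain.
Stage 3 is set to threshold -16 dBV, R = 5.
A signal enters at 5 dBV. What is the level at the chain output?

-11 dBV

Stage 1: 5 dBV is 5 dB over 0 dBV; at 5:1 that becomes 1 dB over, giving 1 dBV.
Stage 2: 1 dBV ≤ 3 dBV, so stage 2 doesn't engage; make-up brings it to 9 dBV.
Stage 3: 25 dB above -16 dBV, reduced 5:1 to 5 dB above → -11 dBV.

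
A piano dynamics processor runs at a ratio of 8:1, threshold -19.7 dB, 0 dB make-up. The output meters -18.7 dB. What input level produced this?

-11.7 dB

That's 1 dB above the -19.7 dB threshold.
Input overshoot = R × output overshoot = 8 dB → input = -19.7 + 8 = -11.7 dB.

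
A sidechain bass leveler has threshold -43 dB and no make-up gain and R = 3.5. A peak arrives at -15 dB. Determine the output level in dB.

-35 dB

The input is 28 dB above the -43 dB threshold.
3.5:1 compression reduces that to 28/3.5 = 8 dB over.
So the level is -43 + 8 = -35 dB.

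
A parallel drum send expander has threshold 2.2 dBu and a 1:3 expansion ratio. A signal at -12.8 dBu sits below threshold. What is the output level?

Undershoot = 2.2 − (-12.8) = 15 dB.
At 1:3, that expands to 45 dB under threshold.
Output = 2.2 − 45 = -42.8 dBu.

-42.8 dBu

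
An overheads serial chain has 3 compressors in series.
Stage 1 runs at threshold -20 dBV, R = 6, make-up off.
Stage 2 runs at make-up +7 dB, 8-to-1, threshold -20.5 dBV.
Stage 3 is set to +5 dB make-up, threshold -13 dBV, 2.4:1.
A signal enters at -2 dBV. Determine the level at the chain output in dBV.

Stage 1: overshoot 18 dB → 18/6 = 3 dB → -17 dBV.
Stage 2: overshoot 3.5 dB → 3.5/8 = 0.4375 dB → -20.0625 dBV; +7 dB make-up → -13.0625 dBV.
Stage 3: -13.0625 dBV ≤ -13 dBV, so stage 3 doesn't engage; make-up brings it to -8.0625 dBV.

-8.0625 dBV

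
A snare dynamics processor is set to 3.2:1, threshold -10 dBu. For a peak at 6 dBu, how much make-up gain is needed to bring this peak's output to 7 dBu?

Overshoot 16 dB → 16/3.2 = 5 dB after compression, so the compressed level is -10 + 5 = -5 dBu.
Make-up = target − compressed = 7 − (-5) = 12 dB.

12 dB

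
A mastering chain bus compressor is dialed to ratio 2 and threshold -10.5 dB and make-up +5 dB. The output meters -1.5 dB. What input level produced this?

Stripping the +5 dB make-up gives -6.5 dB at the gain stage.
The compressed level sits -6.5 − (-10.5) = 4 dB over threshold.
Before 2:1 compression the overshoot was 4 × 2 = 8 dB, so input = -10.5 + 8 = -2.5 dB.

-2.5 dB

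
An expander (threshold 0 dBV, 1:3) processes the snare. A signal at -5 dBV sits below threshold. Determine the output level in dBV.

The input is 5 dB below the 0 dBV threshold.
A 1:3 expander multiplies undershoot by 3: 5 × 3 = 15 dB below threshold.
Output = 0 − 15 = -15 dBV.

-15 dBV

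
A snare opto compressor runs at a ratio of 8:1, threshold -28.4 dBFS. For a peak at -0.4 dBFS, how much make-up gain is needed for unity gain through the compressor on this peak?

24.5 dB

The peak compresses to -28.4 + 28/8 = -24.9 dBFS.
To reach -0.4 dBFS requires -0.4 − (-24.9) = 24.5 dB of make-up.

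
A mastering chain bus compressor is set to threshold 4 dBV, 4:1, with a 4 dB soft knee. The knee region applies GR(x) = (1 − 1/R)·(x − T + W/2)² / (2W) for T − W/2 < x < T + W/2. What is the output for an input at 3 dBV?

2.90625 dBV

x − T + W/2 = 3 − 4 + 2 = 1.
GR = (1 − 1/4) × 1² / 8 = 0.75 × 1 / 8 = 0.09375 dB.
Output = 3 − 0.09375 = 2.90625 dBV.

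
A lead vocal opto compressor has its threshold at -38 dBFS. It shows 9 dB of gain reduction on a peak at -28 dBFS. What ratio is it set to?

Input overshoot = -28 − (-38) = 10 dB.
Output overshoot = 10 − 9 = 1 dB.
Ratio = input overshoot / output overshoot = 10 / 1 = 10.

10:1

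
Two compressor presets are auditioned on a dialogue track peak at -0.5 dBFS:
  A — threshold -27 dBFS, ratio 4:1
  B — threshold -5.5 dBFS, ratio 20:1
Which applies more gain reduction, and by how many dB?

A: 26.5 dB over, compressed to 6.625 dB over, so 19.875 dB of GR.
B: 5 dB over, compressed to 0.25 dB over, so 4.75 dB of GR.
A reduces 15.125 dB more.

A, by 15.125 dB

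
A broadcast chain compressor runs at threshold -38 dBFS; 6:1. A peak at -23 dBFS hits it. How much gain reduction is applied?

12.5 dB

Overshoot = -23 − (-38) = 15 dB.
At 6:1, output sits 15/6 = 2.5 dB above threshold.
GR = overshoot in − overshoot out = 15 − 2.5 = 12.5 dB.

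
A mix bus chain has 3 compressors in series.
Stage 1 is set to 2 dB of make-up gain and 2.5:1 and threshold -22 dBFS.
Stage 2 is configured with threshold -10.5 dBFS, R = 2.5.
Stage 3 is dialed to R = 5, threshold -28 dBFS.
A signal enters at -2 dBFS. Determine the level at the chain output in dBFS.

-24.8 dBFS

Stage 1: -2 dBFS is 20 dB over -22 dBFS; at 2.5:1 that becomes 8 dB over, giving -14 dBFS; +2 dB make-up → -12 dBFS.
Stage 2: below threshold (-12 ≤ -10.5); passes unchanged; output -12 dBFS.
Stage 3: -12 dBFS is 16 dB over -28 dBFS; at 5:1 that becomes 3.2 dB over, giving -24.8 dBFS.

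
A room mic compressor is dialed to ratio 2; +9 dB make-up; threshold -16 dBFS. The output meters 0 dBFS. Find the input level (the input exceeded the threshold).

-2 dBFS

Remove make-up: 0 − 9 = -9 dBFS.
The compressed level sits -9 − (-16) = 7 dB over threshold.
Before 2:1 compression the overshoot was 7 × 2 = 14 dB, so input = -16 + 14 = -2 dBFS.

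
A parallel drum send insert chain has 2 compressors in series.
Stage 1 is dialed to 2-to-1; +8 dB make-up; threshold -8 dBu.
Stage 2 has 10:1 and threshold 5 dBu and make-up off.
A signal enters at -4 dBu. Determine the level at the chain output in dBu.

2 dBu

Stage 1: -4 dBu is 4 dB over -8 dBu; at 2:1 that becomes 2 dB over, giving -6 dBu; +8 dB make-up → 2 dBu.
Stage 2: below threshold (2 ≤ 5); passes unchanged; output 2 dBu.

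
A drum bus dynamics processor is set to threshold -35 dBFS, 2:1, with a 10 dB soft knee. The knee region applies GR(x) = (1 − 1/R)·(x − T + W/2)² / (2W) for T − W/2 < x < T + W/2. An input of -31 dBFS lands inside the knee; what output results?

x − T + W/2 = -31 − (-35) + 5 = 9.
GR = (1 − 1/2) × 9² / 20 = 0.5 × 81 / 20 = 2.025 dB.
Output = -31 − 2.025 = -33.025 dBFS.

-33.025 dBFS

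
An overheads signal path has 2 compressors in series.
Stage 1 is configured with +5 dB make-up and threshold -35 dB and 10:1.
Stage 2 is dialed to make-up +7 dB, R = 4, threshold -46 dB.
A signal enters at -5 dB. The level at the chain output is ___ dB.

-34.25 dB

Stage 1: -5 dB is 30 dB over -35 dB; at 10:1 that becomes 3 dB over, giving -32 dB; +5 dB make-up → -27 dB.
Stage 2: overshoot 19 dB → 19/4 = 4.75 dB → -41.25 dB; +7 dB make-up → -34.25 dB.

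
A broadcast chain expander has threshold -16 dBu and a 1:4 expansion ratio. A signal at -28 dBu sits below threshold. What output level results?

The input is 12 dB below the -16 dBu threshold.
A 1:4 expander multiplies undershoot by 4: 12 × 4 = 48 dB below threshold.
Output = -16 − 48 = -64 dBu.

-64 dBu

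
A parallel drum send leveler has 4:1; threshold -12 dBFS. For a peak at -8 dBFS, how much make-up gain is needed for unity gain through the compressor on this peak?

3 dB

The peak compresses to -12 + 4/4 = -11 dBFS.
To reach -8 dBFS requires -8 − (-11) = 3 dB of make-up.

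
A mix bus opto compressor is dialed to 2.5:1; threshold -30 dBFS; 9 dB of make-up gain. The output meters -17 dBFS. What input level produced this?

Stripping the +9 dB make-up gives -26 dBFS at the gain stage.
That's 4 dB above the -30 dBFS threshold.
Before 2.5:1 compression the overshoot was 4 × 2.5 = 10 dB, so input = -30 + 10 = -20 dBFS.

-20 dBFS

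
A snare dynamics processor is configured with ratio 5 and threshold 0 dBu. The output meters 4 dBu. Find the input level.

The compressed level sits 4 − 0 = 4 dB over threshold.
Before 5:1 compression the overshoot was 4 × 5 = 20 dB, so input = 0 + 20 = 20 dBu.

20 dBu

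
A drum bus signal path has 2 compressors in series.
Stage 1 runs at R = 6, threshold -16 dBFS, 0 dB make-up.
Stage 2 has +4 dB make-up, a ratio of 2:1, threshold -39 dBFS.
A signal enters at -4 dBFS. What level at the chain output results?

Stage 1: -4 dBFS is 12 dB over -16 dBFS; at 6:1 that becomes 2 dB over, giving -14 dBFS.
Stage 2: overshoot 25 dB → 25/2 = 12.5 dB → -26.5 dBFS; +4 dB make-up → -22.5 dBFS.

-22.5 dBFS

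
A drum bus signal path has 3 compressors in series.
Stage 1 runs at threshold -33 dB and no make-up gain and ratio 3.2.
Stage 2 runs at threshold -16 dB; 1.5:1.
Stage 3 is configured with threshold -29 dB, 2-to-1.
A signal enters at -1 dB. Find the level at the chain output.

Stage 1: overshoot 32 dB → 32/3.2 = 10 dB → -23 dB.
Stage 2: below threshold (-23 ≤ -16); passes unchanged; output -23 dB.
Stage 3: 6 dB above -29 dB, reduced 2:1 to 3 dB above → -26 dB.

-26 dB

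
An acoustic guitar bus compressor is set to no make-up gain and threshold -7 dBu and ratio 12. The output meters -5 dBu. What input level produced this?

That's 2 dB above the -7 dBu threshold.
Before 12:1 compression the overshoot was 2 × 12 = 24 dB, so input = -7 + 24 = 17 dBu.

17 dBu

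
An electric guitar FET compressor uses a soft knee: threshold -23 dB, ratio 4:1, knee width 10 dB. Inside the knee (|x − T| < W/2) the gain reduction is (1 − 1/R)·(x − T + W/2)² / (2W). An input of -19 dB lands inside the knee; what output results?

-22.0375 dB

x − T + W/2 = -19 − (-23) + 5 = 9.
GR = (1 − 1/4) × 9² / 20 = 0.75 × 81 / 20 = 3.0375 dB.
Output = -19 − 3.0375 = -22.0375 dB.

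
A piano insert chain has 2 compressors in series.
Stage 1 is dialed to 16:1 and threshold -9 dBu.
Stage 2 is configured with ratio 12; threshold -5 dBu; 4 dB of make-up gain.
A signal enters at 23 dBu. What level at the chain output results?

Stage 1: 32 dB above -9 dBu, reduced 16:1 to 2 dB above → -7 dBu.
Stage 2: below threshold (-7 ≤ -5); passes unchanged; make-up brings it to -3 dBu.

-3 dBu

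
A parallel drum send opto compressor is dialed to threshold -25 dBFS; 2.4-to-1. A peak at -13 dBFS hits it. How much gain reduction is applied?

Overshoot = -13 − (-25) = 12 dB.
A 2.4:1 ratio leaves 5 dB of that excess.
Gain reduction = 12 − 5 = 7 dB.

7 dB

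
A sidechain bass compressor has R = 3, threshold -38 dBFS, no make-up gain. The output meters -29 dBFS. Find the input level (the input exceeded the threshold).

That's 9 dB above the -38 dBFS threshold.
Before 3:1 compression the overshoot was 9 × 3 = 27 dB, so input = -38 + 27 = -11 dBFS.

-11 dBFS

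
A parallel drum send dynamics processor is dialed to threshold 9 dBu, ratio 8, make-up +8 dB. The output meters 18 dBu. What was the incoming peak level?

17 dBu

Stripping the +8 dB make-up gives 10 dBu at the gain stage.
The compressed level sits 10 − 9 = 1 dB over threshold.
Input overshoot = R × output overshoot = 8 dB → input = 9 + 8 = 17 dBu.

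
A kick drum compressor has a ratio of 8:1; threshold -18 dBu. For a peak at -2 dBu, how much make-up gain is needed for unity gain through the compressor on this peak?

14 dB

Without make-up, output = threshold + overshoot/8 = -18 + 2 = -16 dBu.
Gap to target: 14 dB.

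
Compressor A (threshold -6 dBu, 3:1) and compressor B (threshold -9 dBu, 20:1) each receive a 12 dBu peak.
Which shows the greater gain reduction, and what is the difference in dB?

B, by 7.95 dB

A: overshoot 18 dB → output overshoot 6 dB → GR 12 dB.
B: overshoot 21 dB → output overshoot 1.05 dB → GR 19.95 dB.
B applies 7.95 dB more gain reduction.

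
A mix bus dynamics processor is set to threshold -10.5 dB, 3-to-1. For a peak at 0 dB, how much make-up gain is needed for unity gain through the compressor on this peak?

7 dB

The peak compresses to -10.5 + 10.5/3 = -7 dB.
To reach 0 dB requires 0 − (-7) = 7 dB of make-up.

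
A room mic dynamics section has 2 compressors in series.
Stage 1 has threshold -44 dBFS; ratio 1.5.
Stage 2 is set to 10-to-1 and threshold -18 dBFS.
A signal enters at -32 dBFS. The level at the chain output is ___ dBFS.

Stage 1: 12 dB above -44 dBFS, reduced 1.5:1 to 8 dB above → -36 dBFS.
Stage 2: below threshold (-36 ≤ -18); passes unchanged; output -36 dBFS.

-36 dBFS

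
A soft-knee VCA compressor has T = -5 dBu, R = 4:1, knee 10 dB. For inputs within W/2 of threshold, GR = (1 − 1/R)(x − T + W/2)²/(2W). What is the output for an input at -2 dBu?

x − T + W/2 = -2 − (-5) + 5 = 8.
GR = (1 − 1/4) × 8² / 20 = 0.75 × 64 / 20 = 2.4 dB.
Output = -2 − 2.4 = -4.4 dBu.

-4.4 dBu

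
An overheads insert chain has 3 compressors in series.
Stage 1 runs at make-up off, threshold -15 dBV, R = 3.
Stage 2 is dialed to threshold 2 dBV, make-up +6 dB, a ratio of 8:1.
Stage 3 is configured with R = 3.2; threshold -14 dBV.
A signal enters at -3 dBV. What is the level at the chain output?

-11.1875 dBV

Stage 1: -3 dBV is 12 dB over -15 dBV; at 3:1 that becomes 4 dB over, giving -11 dBV.
Stage 2: -11 dBV is at or below the 2 dBV threshold — no compression; make-up brings it to -5 dBV.
Stage 3: 9 dB above -14 dBV, reduced 3.2:1 to 2.8125 dB above → -11.1875 dBV.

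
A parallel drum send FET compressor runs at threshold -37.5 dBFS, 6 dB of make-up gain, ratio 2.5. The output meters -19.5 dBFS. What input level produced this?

Before make-up, the level was -19.5 − 6 = -25.5 dBFS.
The compressed level sits -25.5 − (-37.5) = 12 dB over threshold.
Undo the ratio: input overshoot = 12 × 2.5 = 30 dB, giving input = -7.5 dBFS.

-7.5 dBFS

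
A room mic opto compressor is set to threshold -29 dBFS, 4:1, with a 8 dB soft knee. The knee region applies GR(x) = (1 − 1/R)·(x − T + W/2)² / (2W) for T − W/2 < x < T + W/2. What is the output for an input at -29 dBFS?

x − T + W/2 = -29 − (-29) + 4 = 4.
GR = (1 − 1/4) × 4² / 16 = 0.75 × 16 / 16 = 0.75 dB.
Output = -29 − 0.75 = -29.75 dBFS.

-29.75 dBFS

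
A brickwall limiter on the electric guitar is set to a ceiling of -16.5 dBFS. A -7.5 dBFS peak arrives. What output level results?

-16.5 dBFS

A brickwall limiter is an ∞:1 compressor: any input above the ceiling is clamped to -16.5 dBFS.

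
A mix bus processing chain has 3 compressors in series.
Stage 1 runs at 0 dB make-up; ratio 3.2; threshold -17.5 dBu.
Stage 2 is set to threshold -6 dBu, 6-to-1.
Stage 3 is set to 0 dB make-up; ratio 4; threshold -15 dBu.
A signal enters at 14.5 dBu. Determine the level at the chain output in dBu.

-13.125 dBu

Stage 1: 14.5 dBu is 32 dB over -17.5 dBu; at 3.2:1 that becomes 10 dB over, giving -7.5 dBu.
Stage 2: below threshold (-7.5 ≤ -6); passes unchanged; output -7.5 dBu.
Stage 3: -7.5 dBu is 7.5 dB over -15 dBu; at 4:1 that becomes 1.875 dB over, giving -13.125 dBu.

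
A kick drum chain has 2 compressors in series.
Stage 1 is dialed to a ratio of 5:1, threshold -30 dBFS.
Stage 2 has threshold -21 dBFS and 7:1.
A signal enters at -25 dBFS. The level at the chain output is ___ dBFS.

-29 dBFS

Stage 1: overshoot 5 dB → 5/5 = 1 dB → -29 dBFS.
Stage 2: -29 dBFS ≤ -21 dBFS, so stage 2 doesn't engage; output -29 dBFS.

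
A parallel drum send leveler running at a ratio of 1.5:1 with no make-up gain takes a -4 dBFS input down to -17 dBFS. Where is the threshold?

-43 dBFS

Let T be the threshold. Output overshoot = (input overshoot)/R, so -17 − T = (-4 − T)/1.5.
1.5·(-17 − T) = -4 − T → 0.5·T = -25.5 − (-4) = -21.5.
T = -21.5/0.5 = -43 dBFS.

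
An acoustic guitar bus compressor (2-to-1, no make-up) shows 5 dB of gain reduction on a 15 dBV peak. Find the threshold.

Let T be the threshold. Output overshoot = (input overshoot)/R, so 10 − T = (15 − T)/2.
2·(10 − T) = 15 − T → 1·T = 20 − 15 = 5.
T = 5/1 = 5 dBV.

5 dBV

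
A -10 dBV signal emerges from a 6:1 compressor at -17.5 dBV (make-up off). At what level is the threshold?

-19 dBV

Let T be the threshold. Output overshoot = (input overshoot)/R, so -17.5 − T = (-10 − T)/6.
6·(-17.5 − T) = -10 − T → 5·T = -105 − (-10) = -95.
T = -95/5 = -19 dBV.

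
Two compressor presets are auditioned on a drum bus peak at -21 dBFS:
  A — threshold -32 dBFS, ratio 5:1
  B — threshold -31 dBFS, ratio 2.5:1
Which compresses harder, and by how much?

A, by 2.8 dB

A: 11 dB over, compressed to 2.2 dB over, so 8.8 dB of GR.
B: 10 dB over, compressed to 4 dB over, so 6 dB of GR.
Difference: 2.8 dB in favour of A.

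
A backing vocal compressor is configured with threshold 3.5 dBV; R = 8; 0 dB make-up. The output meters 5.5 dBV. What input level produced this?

The compressed level sits 5.5 − 3.5 = 2 dB over threshold.
Input overshoot = R × output overshoot = 16 dB → input = 3.5 + 16 = 19.5 dBV.

19.5 dBV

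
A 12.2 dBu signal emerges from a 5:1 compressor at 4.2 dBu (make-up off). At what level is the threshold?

2.2 dBu

Input is 10 dB above T (since output overshoot × R = input overshoot: (4.2 − T)·5 = 12.2 − T gives T = 2.2 dBu).
Check: 2.2 + (12.2 − 2.2)/5 = 2.2 + 2 = 4.2 dBu. ✓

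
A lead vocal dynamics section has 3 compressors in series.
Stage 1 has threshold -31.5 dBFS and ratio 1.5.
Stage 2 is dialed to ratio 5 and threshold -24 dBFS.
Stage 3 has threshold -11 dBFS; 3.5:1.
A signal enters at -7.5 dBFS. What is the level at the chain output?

Stage 1: 24 dB above -31.5 dBFS, reduced 1.5:1 to 16 dB above → -15.5 dBFS.
Stage 2: overshoot 8.5 dB → 8.5/5 = 1.7 dB → -22.3 dBFS.
Stage 3: -22.3 dBFS is at or below the -11 dBFS threshold — no compression; output -22.3 dBFS.

-22.3 dBFS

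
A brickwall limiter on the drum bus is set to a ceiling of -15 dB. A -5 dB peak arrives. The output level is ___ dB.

A brickwall limiter is an ∞:1 compressor: any input above the ceiling is clamped to -15 dB.

-15 dB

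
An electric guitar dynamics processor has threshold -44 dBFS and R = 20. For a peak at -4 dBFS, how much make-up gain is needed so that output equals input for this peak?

Without make-up, output = threshold + overshoot/20 = -44 + 2 = -42 dBFS.
Gap to target: 38 dB.

38 dB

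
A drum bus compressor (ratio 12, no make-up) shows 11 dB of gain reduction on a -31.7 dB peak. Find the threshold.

Gain reduction = -31.7 − (-42.7) = 11 dB; output overshoot = GR / (R − 1) = 11 / 11 = 1 dB.
Threshold = output − output overshoot = -42.7 − 1 = -43.7 dB.

-43.7 dB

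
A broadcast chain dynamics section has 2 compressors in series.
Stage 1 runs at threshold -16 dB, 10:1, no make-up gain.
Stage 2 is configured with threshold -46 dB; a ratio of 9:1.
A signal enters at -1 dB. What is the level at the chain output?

-42.5 dB

Stage 1: overshoot 15 dB → 15/10 = 1.5 dB → -14.5 dB.
Stage 2: 31.5 dB above -46 dB, reduced 9:1 to 3.5 dB above → -42.5 dB.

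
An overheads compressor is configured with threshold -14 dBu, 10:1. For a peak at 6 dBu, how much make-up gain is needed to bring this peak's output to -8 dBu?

The peak compresses to -14 + 20/10 = -12 dBu.
To reach -8 dBu requires -8 − (-12) = 4 dB of make-up.

4 dB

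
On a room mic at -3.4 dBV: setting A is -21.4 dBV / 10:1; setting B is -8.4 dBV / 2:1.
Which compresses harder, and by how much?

A: 18 dB over, compressed to 1.8 dB over, so 16.2 dB of GR.
B: 5 dB over, compressed to 2.5 dB over, so 2.5 dB of GR.
A reduces 13.7 dB more.

A, by 13.7 dB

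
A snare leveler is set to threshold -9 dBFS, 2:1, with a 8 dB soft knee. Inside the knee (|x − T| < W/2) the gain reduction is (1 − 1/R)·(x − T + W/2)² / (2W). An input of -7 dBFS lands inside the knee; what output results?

x − T + W/2 = -7 − (-9) + 4 = 6.
GR = (1 − 1/2) × 6² / 16 = 0.5 × 36 / 16 = 1.125 dB.
Output = -7 − 1.125 = -8.125 dBFS.

-8.125 dBFS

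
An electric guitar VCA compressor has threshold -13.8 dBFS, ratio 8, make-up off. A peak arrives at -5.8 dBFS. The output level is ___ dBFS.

-12.8 dBFS

The input is 8 dB above the -13.8 dBFS threshold.
8:1 compression reduces that to 8/8 = 1 dB over.
Output = -13.8 + 1 = -12.8 dBFS.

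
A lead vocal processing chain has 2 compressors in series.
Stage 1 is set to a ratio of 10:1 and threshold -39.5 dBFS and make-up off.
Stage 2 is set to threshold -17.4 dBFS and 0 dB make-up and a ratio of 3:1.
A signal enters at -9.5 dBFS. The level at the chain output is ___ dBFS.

Stage 1: overshoot 30 dB → 30/10 = 3 dB → -36.5 dBFS.
Stage 2: -36.5 dBFS is at or below the -17.4 dBFS threshold — no compression; output -36.5 dBFS.

-36.5 dBFS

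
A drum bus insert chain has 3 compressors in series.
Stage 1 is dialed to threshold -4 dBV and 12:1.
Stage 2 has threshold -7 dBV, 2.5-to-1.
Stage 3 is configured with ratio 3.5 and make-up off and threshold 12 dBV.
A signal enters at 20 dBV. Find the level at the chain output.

Stage 1: 24 dB above -4 dBV, reduced 12:1 to 2 dB above → -2 dBV.
Stage 2: overshoot 5 dB → 5/2.5 = 2 dB → -5 dBV.
Stage 3: below threshold (-5 ≤ 12); passes unchanged; output -5 dBV.

-5 dBV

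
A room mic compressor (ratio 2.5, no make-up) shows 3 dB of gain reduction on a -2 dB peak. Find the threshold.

Let T be the threshold. Output overshoot = (input overshoot)/R, so -5 − T = (-2 − T)/2.5.
2.5·(-5 − T) = -2 − T → 1.5·T = -12.5 − (-2) = -10.5.
T = -10.5/1.5 = -7 dB.

-7 dB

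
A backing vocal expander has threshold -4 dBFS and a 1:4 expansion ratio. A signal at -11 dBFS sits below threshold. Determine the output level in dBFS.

-32 dBFS

Undershoot = (-4) − (-11) = 7 dB.
At 1:4, that expands to 28 dB under threshold.
Output = -4 − 28 = -32 dBFS.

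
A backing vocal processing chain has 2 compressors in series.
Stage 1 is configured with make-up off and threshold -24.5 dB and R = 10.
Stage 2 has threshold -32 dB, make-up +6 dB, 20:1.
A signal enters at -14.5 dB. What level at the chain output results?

-25.575 dB

Stage 1: 10 dB above -24.5 dB, reduced 10:1 to 1 dB above → -23.5 dB.
Stage 2: -23.5 dB is 8.5 dB over -32 dB; at 20:1 that becomes 0.425 dB over, giving -31.575 dB; +6 dB make-up → -25.575 dB.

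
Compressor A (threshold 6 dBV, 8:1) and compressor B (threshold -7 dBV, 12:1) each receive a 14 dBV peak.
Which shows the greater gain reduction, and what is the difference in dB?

B, by 12.25 dB

A: GR = 8 − 8/8 = 7 dB.
B: GR = 21 − 21/12 = 19.25 dB.
B reduces 12.25 dB more.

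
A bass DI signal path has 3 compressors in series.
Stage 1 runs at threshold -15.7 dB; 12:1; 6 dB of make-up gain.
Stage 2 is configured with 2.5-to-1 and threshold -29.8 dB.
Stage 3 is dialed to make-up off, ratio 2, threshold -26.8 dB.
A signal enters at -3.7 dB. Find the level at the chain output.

-24.08 dB

Stage 1: overshoot 12 dB → 12/12 = 1 dB → -14.7 dB; +6 dB make-up → -8.7 dB.
Stage 2: overshoot 21.1 dB → 21.1/2.5 = 8.44 dB → -21.36 dB.
Stage 3: overshoot 5.44 dB → 5.44/2 = 2.72 dB → -24.08 dB.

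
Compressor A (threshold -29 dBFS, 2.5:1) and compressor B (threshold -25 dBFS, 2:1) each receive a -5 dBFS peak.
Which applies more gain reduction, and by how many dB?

A, by 4.4 dB

A: overshoot 24 dB → output overshoot 9.6 dB → GR 14.4 dB.
B: overshoot 20 dB → output overshoot 10 dB → GR 10 dB.
A reduces 4.4 dB more.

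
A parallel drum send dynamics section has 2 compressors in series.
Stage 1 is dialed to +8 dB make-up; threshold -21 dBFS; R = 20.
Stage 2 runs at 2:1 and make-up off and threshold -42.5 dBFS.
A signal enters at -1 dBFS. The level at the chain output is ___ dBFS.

Stage 1: 20 dB above -21 dBFS, reduced 20:1 to 1 dB above → -20 dBFS; +8 dB make-up → -12 dBFS.
Stage 2: overshoot 30.5 dB → 30.5/2 = 15.25 dB → -27.25 dBFS.

-27.25 dBFS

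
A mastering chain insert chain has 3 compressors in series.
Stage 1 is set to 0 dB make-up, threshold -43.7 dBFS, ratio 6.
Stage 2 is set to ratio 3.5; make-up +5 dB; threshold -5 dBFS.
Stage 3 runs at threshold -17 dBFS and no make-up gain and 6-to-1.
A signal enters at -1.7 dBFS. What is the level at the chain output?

Stage 1: -1.7 dBFS is 42 dB over -43.7 dBFS; at 6:1 that becomes 7 dB over, giving -36.7 dBFS.
Stage 2: below threshold (-36.7 ≤ -5); passes unchanged; make-up brings it to -31.7 dBFS.
Stage 3: -31.7 dBFS is at or below the -17 dBFS threshold — no compression; output -31.7 dBFS.

-31.7 dBFS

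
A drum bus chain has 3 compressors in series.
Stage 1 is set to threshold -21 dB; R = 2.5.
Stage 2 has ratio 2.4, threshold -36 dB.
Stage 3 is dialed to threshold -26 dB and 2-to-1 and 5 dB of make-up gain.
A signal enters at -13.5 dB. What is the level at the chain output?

Stage 1: 7.5 dB above -21 dB, reduced 2.5:1 to 3 dB above → -18 dB.
Stage 2: 18 dB above -36 dB, reduced 2.4:1 to 7.5 dB above → -28.5 dB.
Stage 3: -28.5 dB ≤ -26 dB, so stage 3 doesn't engage; make-up brings it to -23.5 dB.

-23.5 dB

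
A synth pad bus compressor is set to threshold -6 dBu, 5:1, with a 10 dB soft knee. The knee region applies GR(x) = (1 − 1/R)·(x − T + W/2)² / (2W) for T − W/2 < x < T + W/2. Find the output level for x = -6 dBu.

x − T + W/2 = -6 − (-6) + 5 = 5.
GR = (1 − 1/5) × 5² / 20 = 0.8 × 25 / 20 = 1 dB.
Output = -6 − 1 = -7 dBu.

-7 dBu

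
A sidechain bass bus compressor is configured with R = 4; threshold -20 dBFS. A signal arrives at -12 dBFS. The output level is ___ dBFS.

-18 dBFS

-12 dBFS sits 8 dB over threshold.
The 8 dB excess becomes 2 dB after 4:1 reduction.
That puts the output at -18 dBFS.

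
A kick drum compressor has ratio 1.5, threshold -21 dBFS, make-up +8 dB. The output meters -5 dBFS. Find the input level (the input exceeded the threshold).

-9 dBFS

Remove make-up: -5 − 8 = -13 dBFS.
Post-compression overshoot = -13 − (-21) = 8 dB.
Undo the ratio: input overshoot = 8 × 1.5 = 12 dB, giving input = -9 dBFS.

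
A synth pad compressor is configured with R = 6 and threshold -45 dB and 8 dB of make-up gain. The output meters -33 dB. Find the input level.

-21 dB

Before make-up, the level was -33 − 8 = -41 dB.
That's 4 dB above the -45 dB threshold.
Input overshoot = R × output overshoot = 24 dB → input = -45 + 24 = -21 dB.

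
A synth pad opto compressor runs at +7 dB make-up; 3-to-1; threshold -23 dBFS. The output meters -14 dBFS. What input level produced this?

Before make-up, the level was -14 − 7 = -21 dBFS.
That's 2 dB above the -23 dBFS threshold.
Before 3:1 compression the overshoot was 2 × 3 = 6 dB, so input = -23 + 6 = -17 dBFS.

-17 dBFS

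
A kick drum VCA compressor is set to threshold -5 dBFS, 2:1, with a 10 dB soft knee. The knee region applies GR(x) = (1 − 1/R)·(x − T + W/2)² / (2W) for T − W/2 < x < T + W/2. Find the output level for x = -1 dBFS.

-3.025 dBFS

x − T + W/2 = -1 − (-5) + 5 = 9.
GR = (1 − 1/2) × 9² / 20 = 0.5 × 81 / 20 = 2.025 dB.
Output = -1 − 2.025 = -3.025 dBFS.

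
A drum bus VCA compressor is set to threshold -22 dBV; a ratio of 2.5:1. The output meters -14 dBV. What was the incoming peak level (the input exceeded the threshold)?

-2 dBV

That's 8 dB above the -22 dBV threshold.
Before 2.5:1 compression the overshoot was 8 × 2.5 = 20 dB, so input = -22 + 20 = -2 dBV.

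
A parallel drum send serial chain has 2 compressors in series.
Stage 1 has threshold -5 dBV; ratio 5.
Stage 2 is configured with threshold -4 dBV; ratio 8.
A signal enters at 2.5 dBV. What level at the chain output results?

Stage 1: overshoot 7.5 dB → 7.5/5 = 1.5 dB → -3.5 dBV.
Stage 2: 0.5 dB above -4 dBV, reduced 8:1 to 0.0625 dB above → -3.9375 dBV.

-3.9375 dBV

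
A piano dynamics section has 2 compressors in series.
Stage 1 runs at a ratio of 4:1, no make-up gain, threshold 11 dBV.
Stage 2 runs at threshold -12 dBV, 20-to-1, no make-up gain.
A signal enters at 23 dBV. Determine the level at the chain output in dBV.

-10.7 dBV

Stage 1: overshoot 12 dB → 12/4 = 3 dB → 14 dBV.
Stage 2: 26 dB above -12 dBV, reduced 20:1 to 1.3 dB above → -10.7 dBV.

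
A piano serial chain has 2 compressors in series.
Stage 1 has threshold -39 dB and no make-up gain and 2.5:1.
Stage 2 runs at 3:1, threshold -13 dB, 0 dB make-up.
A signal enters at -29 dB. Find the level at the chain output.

Stage 1: -29 dB is 10 dB over -39 dB; at 2.5:1 that becomes 4 dB over, giving -35 dB.
Stage 2: -35 dB is at or below the -13 dB threshold — no compression; output -35 dB.

-35 dB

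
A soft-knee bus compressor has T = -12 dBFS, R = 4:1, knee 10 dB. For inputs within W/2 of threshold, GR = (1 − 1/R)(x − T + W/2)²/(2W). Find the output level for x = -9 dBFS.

-11.4 dBFS

x − T + W/2 = -9 − (-12) + 5 = 8.
GR = (1 − 1/4) × 8² / 20 = 0.75 × 64 / 20 = 2.4 dB.
Output = -9 − 2.4 = -11.4 dBFS.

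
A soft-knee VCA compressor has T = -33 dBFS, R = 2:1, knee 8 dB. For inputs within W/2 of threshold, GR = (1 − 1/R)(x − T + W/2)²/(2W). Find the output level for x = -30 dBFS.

-31.53125 dBFS

x − T + W/2 = -30 − (-33) + 4 = 7.
GR = (1 − 1/2) × 7² / 16 = 0.5 × 49 / 16 = 1.53125 dB.
Output = -30 − 1.53125 = -31.53125 dBFS.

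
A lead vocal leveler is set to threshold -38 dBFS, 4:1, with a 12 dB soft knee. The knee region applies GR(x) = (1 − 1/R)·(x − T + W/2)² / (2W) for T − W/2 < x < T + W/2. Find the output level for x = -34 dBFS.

-37.125 dBFS

x − T + W/2 = -34 − (-38) + 6 = 10.
GR = (1 − 1/4) × 10² / 24 = 0.75 × 100 / 24 = 3.125 dB.
Output = -34 − 3.125 = -37.125 dBFS.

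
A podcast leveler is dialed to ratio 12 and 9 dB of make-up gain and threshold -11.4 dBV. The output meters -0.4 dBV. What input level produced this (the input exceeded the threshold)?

Remove make-up: -0.4 − 9 = -9.4 dBV.
Post-compression overshoot = -9.4 − (-11.4) = 2 dB.
Undo the ratio: input overshoot = 2 × 12 = 24 dB, giving input = 12.6 dBV.

12.6 dBV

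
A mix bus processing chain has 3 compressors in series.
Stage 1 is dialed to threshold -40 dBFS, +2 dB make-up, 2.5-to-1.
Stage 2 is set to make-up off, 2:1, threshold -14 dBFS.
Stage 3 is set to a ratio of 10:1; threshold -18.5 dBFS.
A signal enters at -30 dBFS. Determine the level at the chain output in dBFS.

Stage 1: -30 dBFS is 10 dB over -40 dBFS; at 2.5:1 that becomes 4 dB over, giving -36 dBFS; +2 dB make-up → -34 dBFS.
Stage 2: -34 dBFS ≤ -14 dBFS, so stage 2 doesn't engage; output -34 dBFS.
Stage 3: below threshold (-34 ≤ -18.5); passes unchanged; output -34 dBFS.

-34 dBFS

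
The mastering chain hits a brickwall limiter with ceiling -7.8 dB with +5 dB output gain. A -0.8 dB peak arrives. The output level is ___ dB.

-2.8 dB

The limiter clamps the peak to its -7.8 dB ceiling.
Output gain then adds 5 dB: -7.8 + 5 = -2.8 dB.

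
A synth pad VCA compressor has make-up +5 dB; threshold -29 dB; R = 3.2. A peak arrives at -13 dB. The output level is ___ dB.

-19 dB

-13 dB sits 16 dB over threshold.
The 16 dB excess becomes 5 dB after 3.2:1 reduction.
Output = -29 + 5 = -24 dB; make-up adds 5 dB, giving -19 dB.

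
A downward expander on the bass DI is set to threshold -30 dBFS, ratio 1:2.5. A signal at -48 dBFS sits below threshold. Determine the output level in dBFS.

-75 dBFS

Undershoot = (-30) − (-48) = 18 dB.
At 1:2.5, that expands to 45 dB under threshold.
Output = -30 − 45 = -75 dBFS.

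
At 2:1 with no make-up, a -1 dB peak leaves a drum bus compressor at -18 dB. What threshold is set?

Input is 34 dB above T (since output overshoot × R = input overshoot: (-18 − T)·2 = -1 − T gives T = -35 dB).
Check: -35 + (-1 − (-35))/2 = -35 + 17 = -18 dB. ✓

-35 dB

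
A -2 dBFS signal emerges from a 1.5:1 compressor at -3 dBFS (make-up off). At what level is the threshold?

-5 dBFS

Let T be the threshold. Output overshoot = (input overshoot)/R, so -3 − T = (-2 − T)/1.5.
1.5·(-3 − T) = -2 − T → 0.5·T = -4.5 − (-2) = -2.5.
T = -2.5/0.5 = -5 dBFS.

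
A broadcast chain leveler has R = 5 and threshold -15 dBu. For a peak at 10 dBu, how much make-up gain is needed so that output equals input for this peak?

Overshoot 25 dB → 25/5 = 5 dB after compression, so the compressed level is -15 + 5 = -10 dBu.
Make-up = target − compressed = 10 − (-10) = 20 dB.

20 dB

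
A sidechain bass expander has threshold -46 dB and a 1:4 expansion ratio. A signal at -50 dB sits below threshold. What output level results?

-62 dB

The input is 4 dB below the -46 dB threshold.
A 1:4 expander multiplies undershoot by 4: 4 × 4 = 16 dB below threshold.
Output = -46 − 16 = -62 dB.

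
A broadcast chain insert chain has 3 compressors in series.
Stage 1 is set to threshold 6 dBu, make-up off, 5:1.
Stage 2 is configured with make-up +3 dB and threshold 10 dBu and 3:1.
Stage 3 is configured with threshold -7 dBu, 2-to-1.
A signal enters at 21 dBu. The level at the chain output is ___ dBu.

2.5 dBu

Stage 1: 21 dBu is 15 dB over 6 dBu; at 5:1 that becomes 3 dB over, giving 9 dBu.
Stage 2: below threshold (9 ≤ 10); passes unchanged; make-up brings it to 12 dBu.
Stage 3: overshoot 19 dB → 19/2 = 9.5 dB → 2.5 dBu.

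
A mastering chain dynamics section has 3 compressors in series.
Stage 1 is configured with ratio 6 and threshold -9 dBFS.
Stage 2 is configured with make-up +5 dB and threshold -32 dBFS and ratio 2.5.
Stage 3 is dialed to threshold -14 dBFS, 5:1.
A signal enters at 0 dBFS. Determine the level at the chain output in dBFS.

Stage 1: overshoot 9 dB → 9/6 = 1.5 dB → -7.5 dBFS.
Stage 2: overshoot 24.5 dB → 24.5/2.5 = 9.8 dB → -22.2 dBFS; +5 dB make-up → -17.2 dBFS.
Stage 3: -17.2 dBFS is at or below the -14 dBFS threshold — no compression; output -17.2 dBFS.

-17.2 dBFS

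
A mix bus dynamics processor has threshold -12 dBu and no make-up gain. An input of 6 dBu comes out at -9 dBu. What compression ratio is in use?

Input overshoot = 6 − (-12) = 18 dB; output overshoot = -9 − (-12) = 3 dB.
Ratio = 18 / 3 = 6.

6:1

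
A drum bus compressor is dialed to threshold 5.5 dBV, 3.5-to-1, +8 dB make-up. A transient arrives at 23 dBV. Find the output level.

Overshoot: 23 − 5.5 = 17.5 dB.
3.5:1 compression reduces that to 17.5/3.5 = 5 dB over.
So the level is 5.5 + 5 = 10.5 dBV; make-up adds 8 dB, giving 18.5 dBV.

18.5 dBV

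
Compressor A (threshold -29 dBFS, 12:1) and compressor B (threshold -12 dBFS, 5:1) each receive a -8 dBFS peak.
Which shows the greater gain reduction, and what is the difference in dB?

A: 21 dB over, compressed to 1.75 dB over, so 19.25 dB of GR.
B: 4 dB over, compressed to 0.8 dB over, so 3.2 dB of GR.
A applies 16.05 dB more gain reduction.

A, by 16.05 dB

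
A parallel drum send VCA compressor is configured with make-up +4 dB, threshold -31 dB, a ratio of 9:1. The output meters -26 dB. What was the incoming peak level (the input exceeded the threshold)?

Before make-up, the level was -26 − 4 = -30 dB.
Post-compression overshoot = -30 − (-31) = 1 dB.
Undo the ratio: input overshoot = 1 × 9 = 9 dB, giving input = -22 dB.

-22 dB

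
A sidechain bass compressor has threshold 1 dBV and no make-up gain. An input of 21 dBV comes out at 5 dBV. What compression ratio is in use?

5:1

Input overshoot = 21 − 1 = 20 dB; output overshoot = 5 − 1 = 4 dB.
Ratio = 20 / 4 = 5.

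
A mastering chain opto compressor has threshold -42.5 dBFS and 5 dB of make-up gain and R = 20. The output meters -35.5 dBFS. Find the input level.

Stripping the +5 dB make-up gives -40.5 dBFS at the gain stage.
Post-compression overshoot = -40.5 − (-42.5) = 2 dB.
Input overshoot = R × output overshoot = 40 dB → input = -42.5 + 40 = -2.5 dBFS.

-2.5 dBFS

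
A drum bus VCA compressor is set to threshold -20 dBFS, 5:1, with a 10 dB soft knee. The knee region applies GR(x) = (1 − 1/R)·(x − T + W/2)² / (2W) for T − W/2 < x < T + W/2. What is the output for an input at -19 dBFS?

-20.44 dBFS

x − T + W/2 = -19 − (-20) + 5 = 6.
GR = (1 − 1/5) × 6² / 20 = 0.8 × 36 / 20 = 1.44 dB.
Output = -19 − 1.44 = -20.44 dBFS.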